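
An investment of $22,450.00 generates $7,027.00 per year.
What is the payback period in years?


Formula: Payback = investment / annual cash flow
Substituting: Payback = $22,450.00 / $7,027.00
Payback = 3.1948 years

3.1948 years


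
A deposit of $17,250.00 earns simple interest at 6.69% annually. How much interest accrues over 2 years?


Formula: I = P * r * t
Substituting: I = $17,250.00 * 0.0669 * 2
Step: I = $17,250.00 * 0.1338
I = $2,308.05

$2,308.05


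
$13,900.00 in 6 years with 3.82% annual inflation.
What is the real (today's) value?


Formula: Real value = nominal / (1 + inflation)^years
Price level: (1 + 0.0382)^6 = 1.252236
Real value = $13,900.00 / 1.252236 = $11,100.15

$11,100.15


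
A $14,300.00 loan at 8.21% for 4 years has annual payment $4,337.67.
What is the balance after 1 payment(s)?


Formula: Balance = PV*(1+r)^k - PMT*((1+r)^k - 1)/r
Growth: (1 + 0.0821)^1 = 1.0821
Accumulated factor: ((1+r)^k - 1)/r = 1.0
Balance = $14,300.00 * 1.0821 - $4,337.67 * 1.0
Balance = $11,136.36

$11,136.36


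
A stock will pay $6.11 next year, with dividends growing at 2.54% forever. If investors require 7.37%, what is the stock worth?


Formula: P = D1 / (r - g)
Spread: r - g = 0.0737 - 0.0254 = 0.0483
Substituting: P = $6.11 / 0.0483
P = $126.50

$126.50


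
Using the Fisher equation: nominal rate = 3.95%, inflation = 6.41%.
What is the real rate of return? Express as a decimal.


Formula: (1 + r_real) = (1 + r_nom) / (1 + inflation)
Substituting: (1 + r_real) = 1.0395 / 1.0641
(1 + r_real) = 0.976882
r_real = 0.976882 - 1 = -0.023118

-0.023118


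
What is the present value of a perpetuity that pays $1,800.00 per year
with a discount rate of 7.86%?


Formula: PV = C / r
Substituting: PV = $1,800.00 / 0.0786
PV = $22,900.76

$22,900.76


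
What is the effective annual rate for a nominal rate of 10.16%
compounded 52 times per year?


Formula: EAR = (1 + r/m)^m - 1
Period rate: r/m = 0.1016 / 52 = 0.001954
Compounding: (1 + 0.001954)^52 = 1.106831
EAR = 1.106831 - 1 = 0.106831

0.106831


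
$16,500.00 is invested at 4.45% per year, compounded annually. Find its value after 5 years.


Formula: FV = P * (1 + r)^n
Substituting: FV = $16,500.00 * (1 + 0.0445)^5
Growth factor: (1.0445)^5 = 1.243203
FV = $16,500.00 * 1.243203 = $20,512.86

$20,512.86


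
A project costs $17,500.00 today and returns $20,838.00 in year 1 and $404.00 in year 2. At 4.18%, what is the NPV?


Formula: NPV = C0 + C1/(1+r) + C2/(1+r)^2
Discount C1: $20,838.00 / (1 + 0.0418) = $20,001.92
Discount C2: $404.00 / (1 + 0.0418)^2 = $372.23
NPV = -$17,500.00 + $20,001.92 + $372.23 = $2,874.15

$2,874.15


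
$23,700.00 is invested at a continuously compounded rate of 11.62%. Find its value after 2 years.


Formula: FV = P * e^(r*t)
Exponent: r*t = 0.1162 * 2 = 0.2324
e^(0.2324) = 1.261624
FV = $23,700.00 * 1.261624 = $29,900.50

$29,900.50


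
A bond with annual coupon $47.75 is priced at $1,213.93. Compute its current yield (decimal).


Formula: Current yield = annual coupon / price
Substituting: CY = $47.75 / $1,213.93
CY = 0.039335

0.039335


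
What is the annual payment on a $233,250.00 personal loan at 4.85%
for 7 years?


Formula: PMT = PV * r / (1 - (1+r)^(-n))
Denominator: 1 - (1 + 0.0485)^(-7) = 0.282171
Numerator: $233,250.00 * 0.0485 = 11312.625
PMT = 11312.625 / 0.282171 = $40,091.37

$40,091.37


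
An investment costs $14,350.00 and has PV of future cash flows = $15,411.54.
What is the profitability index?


Formula: PI = PV(cash flows) / initial investment
Substituting: PI = $15,411.54 / $14,350.00
PI = 1.074

1.074


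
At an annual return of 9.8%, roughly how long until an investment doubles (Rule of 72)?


Formula: Years ≈ 72 / r
Substituting: Years ≈ 72 / 9.8
Years ≈ 7.3

7.3 years


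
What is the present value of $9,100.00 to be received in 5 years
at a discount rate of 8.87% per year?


Formula: PV = FV / (1 + r)^n
Substituting: PV = $9,100.00 / (1 + 0.0887)^5
Discount factor: (1.0887)^5 = 1.529471
PV = $9,100.00 / 1.529471 = $5,949.77

$5,949.77


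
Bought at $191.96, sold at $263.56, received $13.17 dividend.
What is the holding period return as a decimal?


Formula: HPR = (P1 - P0 + D) / P0
Gain: $263.56 - $191.96 + $13.17 = $84.77
HPR = $84.77 / $191.96 = 0.4416

0.4416


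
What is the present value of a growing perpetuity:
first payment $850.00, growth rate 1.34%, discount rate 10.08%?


Formula: PV = C / (r - g)
Spread: r - g = 0.1008 - 0.0134 = 0.0874
Substituting: PV = $850.00 / 0.0874
PV = $9,725.40

$9,725.40


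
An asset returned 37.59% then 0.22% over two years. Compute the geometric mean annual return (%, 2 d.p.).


Formula: Geometric mean = ((1+r1)*(1+r2))^(1/2) - 1
Product: (1 + 0.3759) * (1 + 0.0022) = 1.3759 * 1.0022 = 1.378927
Square root: 1.378927^0.5 = 1.174277
Geometric mean = 1.174277 - 1 = 0.174277
As percentage: 17.43%

17.43%


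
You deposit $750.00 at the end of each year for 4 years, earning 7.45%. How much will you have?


Formula: FV = PMT * ((1+r)^n - 1) / r
Growth factor: (1 + 0.0745)^4 = 1.332986
Numerator: 1.332986 - 1 = 0.332986
FV = $750.00 * 0.332986 / 0.0745 = $3,352.21

$3,352.21


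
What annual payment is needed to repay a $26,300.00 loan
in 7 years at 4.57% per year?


Formula: PMT = PV * r / (1 - (1+r)^(-n))
Denominator: 1 - (1 + 0.0457)^(-7) = 0.268608
Numerator: $26,300.00 * 0.0457 = 1201.91
PMT = 1201.91 / 0.268608 = $4,474.59

$4,474.59


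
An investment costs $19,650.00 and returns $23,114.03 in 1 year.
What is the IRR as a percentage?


Formula: IRR = C1/C0 - 1
Substituting: IRR = $23,114.03 / $19,650.00 - 1
Ratio: 1.176287 - 1 = 0.176287
IRR = 17.6287%

17.6287%


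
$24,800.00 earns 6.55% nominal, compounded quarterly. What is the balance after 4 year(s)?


Formula: FV = P * (1 + r/m)^(m*t)
Period rate: r/m = 0.0655 / 4 = 0.016375
Total periods: m*t = 4 * 4 = 16
Growth factor: (1 + 0.016375)^16 = 1.296772
FV = $24,800.00 * 1.296772 = $32,159.94

$32,159.94


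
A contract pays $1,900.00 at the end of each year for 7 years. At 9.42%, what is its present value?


Formula: PV = PMT * (1 - (1+r)^(-n)) / r
Discount factor: (1 + 0.0942)^(-7) = 0.532504
Bracket: 1 - 0.532504 = 0.467496
PV = $1,900.00 * 0.467496 / 0.0942 = $9,429.32

$9,429.32


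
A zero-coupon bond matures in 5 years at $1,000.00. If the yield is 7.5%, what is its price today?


Formula: Price = FV / (1 + r)^n
Substituting: Price = $1,000.00 / (1 + 0.075)^5
Discount factor: (1.075)^5 = 1.435629
Price = $1,000.00 / 1.435629 = $696.56

$696.56


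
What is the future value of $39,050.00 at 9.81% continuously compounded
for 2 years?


Formula: FV = P * e^(r*t)
Exponent: r*t = 0.0981 * 2 = 0.1962
e^(0.1962) = 1.21677
FV = $39,050.00 * 1.21677 = $47,514.88

$47,514.88


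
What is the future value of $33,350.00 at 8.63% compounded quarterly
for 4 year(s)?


Formula: FV = P * (1 + r/m)^(m*t)
Period rate: r/m = 0.0863 / 4 = 0.021575
Total periods: m*t = 4 * 4 = 16
Growth factor: (1 + 0.021575)^16 = 1.407097
FV = $33,350.00 * 1.407097 = $46,926.69

$46,926.69


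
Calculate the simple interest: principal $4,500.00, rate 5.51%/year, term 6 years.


Formula: I = P * r * t
Substituting: I = $4,500.00 * 0.0551 * 6
Step: I = $4,500.00 * 0.3306
I = $1,487.70

$1,487.70


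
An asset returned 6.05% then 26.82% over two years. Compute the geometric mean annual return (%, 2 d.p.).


Formula: Geometric mean = ((1+r1)*(1+r2))^(1/2) - 1
Product: (1 + 0.0605) * (1 + 0.2682) = 1.0605 * 1.2682 = 1.344926
Square root: 1.344926^0.5 = 1.159709
Geometric mean = 1.159709 - 1 = 0.159709
As percentage: 15.97%

15.97%


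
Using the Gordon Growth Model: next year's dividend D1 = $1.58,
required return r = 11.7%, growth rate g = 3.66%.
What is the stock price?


Formula: P = D1 / (r - g)
Spread: r - g = 0.117 - 0.0366 = 0.0804
Substituting: P = $1.58 / 0.0804
P = $19.65

$19.65


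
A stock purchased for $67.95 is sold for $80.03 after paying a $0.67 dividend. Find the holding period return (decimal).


Formula: HPR = (P1 - P0 + D) / P0
Gain: $80.03 - $67.95 + $0.67 = $12.75
HPR = $12.75 / $67.95 = 0.1876

0.1876


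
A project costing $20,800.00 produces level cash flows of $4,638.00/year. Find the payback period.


Formula: Payback = investment / annual cash flow
Substituting: Payback = $20,800.00 / $4,638.00
Payback = 4.4847 years

4.4847 years


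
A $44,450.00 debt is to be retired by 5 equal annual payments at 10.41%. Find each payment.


Formula: PMT = PV * r / (1 - (1+r)^(-n))
Denominator: 1 - (1 + 0.1041)^(-5) = 0.390522
Numerator: $44,450.00 * 0.1041 = 4627.245
PMT = 4627.245 / 0.390522 = $11,848.87

$11,848.87


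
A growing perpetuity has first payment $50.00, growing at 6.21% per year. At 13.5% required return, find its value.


Formula: PV = C / (r - g)
Spread: r - g = 0.135 - 0.0621 = 0.0729
Substituting: PV = $50.00 / 0.0729
PV = $685.87

$685.87


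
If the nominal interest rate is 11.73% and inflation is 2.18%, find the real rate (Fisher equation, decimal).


Formula: (1 + r_real) = (1 + r_nom) / (1 + inflation)
Substituting: (1 + r_real) = 1.1173 / 1.0218
(1 + r_real) = 1.093463
r_real = 1.093463 - 1 = 0.093463

0.093463


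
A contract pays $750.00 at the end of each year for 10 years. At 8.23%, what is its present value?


Formula: PV = PMT * (1 - (1+r)^(-n)) / r
Discount factor: (1 + 0.0823)^(-10) = 0.453444
Bracket: 1 - 0.453444 = 0.546556
PV = $750.00 * 0.546556 / 0.0823 = $4,980.77

$4,980.77


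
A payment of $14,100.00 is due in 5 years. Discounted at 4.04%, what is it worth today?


Formula: PV = FV / (1 + r)^n
Substituting: PV = $14,100.00 / (1 + 0.0404)^5
Discount factor: (1.0404)^5 = 1.218994
PV = $14,100.00 / 1.218994 = $11,566.91

$11,566.91


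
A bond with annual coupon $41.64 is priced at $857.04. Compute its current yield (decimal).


Formula: Current yield = annual coupon / price
Substituting: CY = $41.64 / $857.04
CY = 0.048586

0.048586


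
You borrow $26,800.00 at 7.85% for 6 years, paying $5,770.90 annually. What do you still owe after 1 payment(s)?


Formula: Balance = PV*(1+r)^k - PMT*((1+r)^k - 1)/r
Growth: (1 + 0.0785)^1 = 1.0785
Accumulated factor: ((1+r)^k - 1)/r = 1.0
Balance = $26,800.00 * 1.0785 - $5,770.90 * 1.0
Balance = $23,132.90

$23,132.90


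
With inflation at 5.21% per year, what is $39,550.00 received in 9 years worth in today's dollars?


Formula: Real value = nominal / (1 + inflation)^years
Price level: (1 + 0.0521)^9 = 1.579477
Real value = $39,550.00 / 1.579477 = $25,039.94

$25,039.94


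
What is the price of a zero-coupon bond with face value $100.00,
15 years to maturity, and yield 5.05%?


Formula: Price = FV / (1 + r)^n
Substituting: Price = $100.00 / (1 + 0.0505)^15
Discount factor: (1.0505)^15 = 2.093827
Price = $100.00 / 2.093827 = $47.76

$47.76


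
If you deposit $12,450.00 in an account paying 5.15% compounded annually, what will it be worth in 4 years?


Formula: FV = P * (1 + r)^n
Substituting: FV = $12,450.00 * (1 + 0.0515)^4
Growth factor: (1.0515)^4 = 1.222467
FV = $12,450.00 * 1.222467 = $15,219.71

$15,219.71


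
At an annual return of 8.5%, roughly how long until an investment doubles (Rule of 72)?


Formula: Years ≈ 72 / r
Substituting: Years ≈ 72 / 8.5
Years ≈ 8.5

8.5 years


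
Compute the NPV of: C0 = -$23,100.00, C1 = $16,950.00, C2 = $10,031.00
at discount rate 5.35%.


Formula: NPV = C0 + C1/(1+r) + C2/(1+r)^2
Discount C1: $16,950.00 / (1 + 0.0535) = $16,089.23
Discount C2: $10,031.00 / (1 + 0.0535)^2 = $9,038.06
NPV = -$23,100.00 + $16,089.23 + $9,038.06 = $2,027.28

$2,027.28


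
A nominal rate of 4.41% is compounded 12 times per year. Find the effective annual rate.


Formula: EAR = (1 + r/m)^m - 1
Period rate: r/m = 0.0441 / 12 = 0.003675
Compounding: (1 + 0.003675)^12 = 1.045002
EAR = 1.045002 - 1 = 0.045002

0.045002


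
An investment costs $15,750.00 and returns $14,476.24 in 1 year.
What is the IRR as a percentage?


Formula: IRR = C1/C0 - 1
Substituting: IRR = $14,476.24 / $15,750.00 - 1
Ratio: 0.919126 - 1 = -0.080874
IRR = -8.0874%

-8.0874%


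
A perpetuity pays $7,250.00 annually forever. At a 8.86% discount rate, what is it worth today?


Formula: PV = C / r
Substituting: PV = $7,250.00 / 0.0886
PV = $81,828.44

$81,828.44


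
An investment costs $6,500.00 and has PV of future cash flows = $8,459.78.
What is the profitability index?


Formula: PI = PV(cash flows) / initial investment
Substituting: PI = $8,459.78 / $6,500.00
PI = 1.3015

1.3015


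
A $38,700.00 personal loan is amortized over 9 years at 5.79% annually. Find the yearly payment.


Formula: PMT = PV * r / (1 - (1+r)^(-n))
Denominator: 1 - (1 + 0.0579)^(-9) = 0.397443
Numerator: $38,700.00 * 0.0579 = 2240.73
PMT = 2240.73 / 0.397443 = $5,637.87

$5,637.87


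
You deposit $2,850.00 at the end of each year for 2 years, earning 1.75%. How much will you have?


Formula: FV = PMT * ((1+r)^n - 1) / r
Growth factor: (1 + 0.0175)^2 = 1.035306
Numerator: 1.035306 - 1 = 0.035306
FV = $2,850.00 * 0.035306 / 0.0175 = $5,749.88

$5,749.88


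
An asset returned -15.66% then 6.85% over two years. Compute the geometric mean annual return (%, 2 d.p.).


Formula: Geometric mean = ((1+r1)*(1+r2))^(1/2) - 1
Product: (1 + -0.1566) * (1 + 0.0685) = 0.8434 * 1.0685 = 0.901173
Square root: 0.901173^0.5 = 0.949301
Geometric mean = 0.949301 - 1 = -0.050699
As percentage: -5.07%

-5.07%


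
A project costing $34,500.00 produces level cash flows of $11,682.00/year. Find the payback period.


Formula: Payback = investment / annual cash flow
Substituting: Payback = $34,500.00 / $11,682.00
Payback = 2.9533 years

2.9533 years


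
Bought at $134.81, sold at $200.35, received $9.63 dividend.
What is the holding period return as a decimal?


Formula: HPR = (P1 - P0 + D) / P0
Gain: $200.35 - $134.81 + $9.63 = $75.17
HPR = $75.17 / $134.81 = 0.5576

0.5576


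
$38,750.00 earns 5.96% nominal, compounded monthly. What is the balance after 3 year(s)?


Formula: FV = P * (1 + r/m)^(m*t)
Period rate: r/m = 0.0596 / 12 = 0.004967
Total periods: m*t = 12 * 3 = 36
Growth factor: (1 + 0.004967)^36 = 1.195252
FV = $38,750.00 * 1.195252 = $46,316.03

$46,316.03


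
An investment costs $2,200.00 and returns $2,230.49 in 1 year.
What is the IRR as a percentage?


Formula: IRR = C1/C0 - 1
Substituting: IRR = $2,230.49 / $2,200.00 - 1
Ratio: 1.013859 - 1 = 0.013859
IRR = 1.3859%

1.3859%


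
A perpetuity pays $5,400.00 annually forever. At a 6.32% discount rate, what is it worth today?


Formula: PV = C / r
Substituting: PV = $5,400.00 / 0.0632
PV = $85,443.04

$85,443.04


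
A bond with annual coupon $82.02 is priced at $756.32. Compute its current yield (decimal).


Formula: Current yield = annual coupon / price
Substituting: CY = $82.02 / $756.32
CY = 0.108446

0.108446


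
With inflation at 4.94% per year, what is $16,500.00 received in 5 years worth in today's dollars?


Formula: Real value = nominal / (1 + inflation)^years
Price level: (1 + 0.0494)^5 = 1.272639
Real value = $16,500.00 / 1.272639 = $12,965.18

$12,965.18


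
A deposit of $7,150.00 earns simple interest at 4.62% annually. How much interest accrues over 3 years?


Formula: I = P * r * t
Substituting: I = $7,150.00 * 0.0462 * 3
Step: I = $7,150.00 * 0.1386
I = $990.99

$990.99


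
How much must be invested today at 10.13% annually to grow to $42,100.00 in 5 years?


Formula: PV = FV / (1 + r)^n
Substituting: PV = $42,100.00 / (1 + 0.1013)^5
Discount factor: (1.1013)^5 = 1.620049
PV = $42,100.00 / 1.620049 = $25,986.87

$25,986.87


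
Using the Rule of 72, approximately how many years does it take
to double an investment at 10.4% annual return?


Formula: Years ≈ 72 / r
Substituting: Years ≈ 72 / 10.4
Years ≈ 6.9

6.9 years


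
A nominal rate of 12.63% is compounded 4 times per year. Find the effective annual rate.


Formula: EAR = (1 + r/m)^m - 1
Period rate: r/m = 0.1263 / 4 = 0.031575
Compounding: (1 + 0.031575)^4 = 1.132409
EAR = 1.132409 - 1 = 0.132409

0.132409


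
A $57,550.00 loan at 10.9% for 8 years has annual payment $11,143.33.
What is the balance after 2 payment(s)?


Formula: Balance = PV*(1+r)^k - PMT*((1+r)^k - 1)/r
Growth: (1 + 0.109)^2 = 1.229881
Accumulated factor: ((1+r)^k - 1)/r = 2.109
Balance = $57,550.00 * 1.229881 - $11,143.33 * 2.109
Balance = $47,278.37

$47,278.37


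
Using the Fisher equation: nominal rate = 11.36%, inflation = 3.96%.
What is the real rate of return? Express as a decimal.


Formula: (1 + r_real) = (1 + r_nom) / (1 + inflation)
Substituting: (1 + r_real) = 1.1136 / 1.0396
(1 + r_real) = 1.071181
r_real = 1.071181 - 1 = 0.071181

0.071181


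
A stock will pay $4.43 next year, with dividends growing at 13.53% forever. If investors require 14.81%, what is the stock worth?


Formula: P = D1 / (r - g)
Spread: r - g = 0.1481 - 0.1353 = 0.0128
Substituting: P = $4.43 / 0.0128
P = $346.09

$346.09


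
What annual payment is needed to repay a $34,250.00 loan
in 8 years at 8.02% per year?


Formula: PMT = PV * r / (1 - (1+r)^(-n))
Denominator: 1 - (1 + 0.0802)^(-8) = 0.460531
Numerator: $34,250.00 * 0.0802 = 2746.85
PMT = 2746.85 / 0.460531 = $5,964.53

$5,964.53


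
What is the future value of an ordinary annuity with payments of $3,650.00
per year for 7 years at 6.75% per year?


Formula: FV = PMT * ((1+r)^n - 1) / r
Growth factor: (1 + 0.0675)^7 = 1.579702
Numerator: 1.579702 - 1 = 0.579702
FV = $3,650.00 * 0.579702 / 0.0675 = $31,346.85

$31,346.85


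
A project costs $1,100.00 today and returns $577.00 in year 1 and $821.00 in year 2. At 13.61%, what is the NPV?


Formula: NPV = C0 + C1/(1+r) + C2/(1+r)^2
Discount C1: $577.00 / (1 + 0.1361) = $507.88
Discount C2: $821.00 / (1 + 0.1361)^2 = $636.08
NPV = -$1,100.00 + $507.88 + $636.08 = $43.96

$43.96


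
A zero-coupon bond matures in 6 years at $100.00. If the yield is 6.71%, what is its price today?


Formula: Price = FV / (1 + r)^n
Substituting: Price = $100.00 / (1 + 0.0671)^6
Discount factor: (1.0671)^6 = 1.476491
Price = $100.00 / 1.476491 = $67.73

$67.73


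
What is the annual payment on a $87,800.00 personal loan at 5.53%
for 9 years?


Formula: PMT = PV * r / (1 - (1+r)^(-n))
Denominator: 1 - (1 + 0.0553)^(-9) = 0.383949
Numerator: $87,800.00 * 0.0553 = 4855.34
PMT = 4855.34 / 0.383949 = $12,645.79

$12,645.79


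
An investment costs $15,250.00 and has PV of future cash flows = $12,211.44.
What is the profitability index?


Formula: PI = PV(cash flows) / initial investment
Substituting: PI = $12,211.44 / $15,250.00
PI = 0.8008

0.8008


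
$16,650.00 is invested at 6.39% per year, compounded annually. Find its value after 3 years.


Formula: FV = P * (1 + r)^n
Substituting: FV = $16,650.00 * (1 + 0.0639)^3
Growth factor: (1.0639)^3 = 1.204211
FV = $16,650.00 * 1.204211 = $20,050.11

$20,050.11


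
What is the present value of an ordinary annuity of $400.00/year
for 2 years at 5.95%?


Formula: PV = PMT * (1 - (1+r)^(-n)) / r
Discount factor: (1 + 0.0595)^(-2) = 0.890837
Bracket: 1 - 0.890837 = 0.109163
PV = $400.00 * 0.109163 / 0.0595 = $733.87

$733.87


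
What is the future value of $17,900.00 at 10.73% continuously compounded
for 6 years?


Formula: FV = P * e^(r*t)
Exponent: r*t = 0.1073 * 6 = 0.6438
e^(0.6438) = 1.903701
FV = $17,900.00 * 1.903701 = $34,076.25

$34,076.25


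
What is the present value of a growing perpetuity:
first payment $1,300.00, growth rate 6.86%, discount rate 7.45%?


Formula: PV = C / (r - g)
Spread: r - g = 0.0745 - 0.0686 = 0.0059
Substituting: PV = $1,300.00 / 0.0059
PV = $220,338.98

$220,338.98


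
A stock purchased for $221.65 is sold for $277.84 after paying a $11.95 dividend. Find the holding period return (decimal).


Formula: HPR = (P1 - P0 + D) / P0
Gain: $277.84 - $221.65 + $11.95 = $68.14
HPR = $68.14 / $221.65 = 0.3074

0.3074


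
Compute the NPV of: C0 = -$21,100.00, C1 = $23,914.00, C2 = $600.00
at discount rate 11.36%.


Formula: NPV = C0 + C1/(1+r) + C2/(1+r)^2
Discount C1: $23,914.00 / (1 + 0.1136) = $21,474.50
Discount C2: $600.00 / (1 + 0.1136)^2 = $483.83
NPV = -$21,100.00 + $21,474.50 + $483.83 = $858.33

$858.33


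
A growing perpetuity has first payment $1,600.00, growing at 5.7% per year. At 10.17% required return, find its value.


Formula: PV = C / (r - g)
Spread: r - g = 0.1017 - 0.057 = 0.0447
Substituting: PV = $1,600.00 / 0.0447
PV = $35,794.18

$35,794.18


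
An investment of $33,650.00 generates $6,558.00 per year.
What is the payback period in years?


Formula: Payback = investment / annual cash flow
Substituting: Payback = $33,650.00 / $6,558.00
Payback = 5.1311 years

5.1311 years


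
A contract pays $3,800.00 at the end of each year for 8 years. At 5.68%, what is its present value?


Formula: PV = PMT * (1 - (1+r)^(-n)) / r
Discount factor: (1 + 0.0568)^(-8) = 0.642773
Bracket: 1 - 0.642773 = 0.357227
PV = $3,800.00 * 0.357227 / 0.0568 = $23,899.00

$23,899.00


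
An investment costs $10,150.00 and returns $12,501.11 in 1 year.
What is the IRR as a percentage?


Formula: IRR = C1/C0 - 1
Substituting: IRR = $12,501.11 / $10,150.00 - 1
Ratio: 1.231636 - 1 = 0.231636
IRR = 23.1636%

23.1636%


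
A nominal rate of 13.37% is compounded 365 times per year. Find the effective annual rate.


Formula: EAR = (1 + r/m)^m - 1
Period rate: r/m = 0.1337 / 365 = 0.000366
Compounding: (1 + 0.000366)^365 = 1.143022
EAR = 1.143022 - 1 = 0.143022

0.143022


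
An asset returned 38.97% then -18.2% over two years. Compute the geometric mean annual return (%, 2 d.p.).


Formula: Geometric mean = ((1+r1)*(1+r2))^(1/2) - 1
Product: (1 + 0.3897) * (1 + -0.182) = 1.3897 * 0.818 = 1.136775
Square root: 1.136775^0.5 = 1.066196
Geometric mean = 1.066196 - 1 = 0.066196
As percentage: 6.62%

6.62%


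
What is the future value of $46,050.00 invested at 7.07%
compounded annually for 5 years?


Formula: FV = P * (1 + r)^n
Substituting: FV = $46,050.00 * (1 + 0.0707)^5
Growth factor: (1.0707)^5 = 1.407146
FV = $46,050.00 * 1.407146 = $64,799.05

$64,799.05


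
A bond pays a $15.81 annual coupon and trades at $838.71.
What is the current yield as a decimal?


Formula: Current yield = annual coupon / price
Substituting: CY = $15.81 / $838.71
CY = 0.01885

0.01885


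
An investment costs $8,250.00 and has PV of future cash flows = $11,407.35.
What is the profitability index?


Formula: PI = PV(cash flows) / initial investment
Substituting: PI = $11,407.35 / $8,250.00
PI = 1.3827

1.3827


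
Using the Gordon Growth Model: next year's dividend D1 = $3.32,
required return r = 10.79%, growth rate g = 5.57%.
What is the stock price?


Formula: P = D1 / (r - g)
Spread: r - g = 0.1079 - 0.0557 = 0.0522
Substituting: P = $3.32 / 0.0522
P = $63.60

$63.60


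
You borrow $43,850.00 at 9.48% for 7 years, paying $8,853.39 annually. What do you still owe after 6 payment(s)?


Formula: Balance = PV*(1+r)^k - PMT*((1+r)^k - 1)/r
Growth: (1 + 0.0948)^6 = 1.721903
Accumulated factor: ((1+r)^k - 1)/r = 7.615013
Balance = $43,850.00 * 1.721903 - $8,853.39 * 7.615013
Balance = $8,086.78

$8,086.78


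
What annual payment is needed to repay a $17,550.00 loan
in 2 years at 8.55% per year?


Formula: PMT = PV * r / (1 - (1+r)^(-n))
Denominator: 1 - (1 + 0.0855)^(-2) = 0.151327
Numerator: $17,550.00 * 0.0855 = 1500.525
PMT = 1500.525 / 0.151327 = $9,915.77

$9,915.77


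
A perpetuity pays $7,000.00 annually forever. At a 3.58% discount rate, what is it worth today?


Formula: PV = C / r
Substituting: PV = $7,000.00 / 0.0358
PV = $195,530.73

$195,530.73


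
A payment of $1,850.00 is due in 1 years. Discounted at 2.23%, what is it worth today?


Formula: PV = FV / (1 + r)^n
Substituting: PV = $1,850.00 / (1 + 0.0223)^1
Discount factor: (1.0223)^1 = 1.0223
PV = $1,850.00 / 1.0223 = $1,809.64

$1,809.64


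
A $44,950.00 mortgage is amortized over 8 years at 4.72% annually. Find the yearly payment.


Formula: PMT = PV * r / (1 - (1+r)^(-n))
Denominator: 1 - (1 + 0.0472)^(-8) = 0.308547
Numerator: $44,950.00 * 0.0472 = 2121.64
PMT = 2121.64 / 0.308547 = $6,876.24

$6,876.24


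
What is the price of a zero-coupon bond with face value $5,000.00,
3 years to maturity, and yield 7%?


Formula: Price = FV / (1 + r)^n
Substituting: Price = $5,000.00 / (1 + 0.07)^3
Discount factor: (1.07)^3 = 1.225043
Price = $5,000.00 / 1.225043 = $4,081.49

$4,081.49


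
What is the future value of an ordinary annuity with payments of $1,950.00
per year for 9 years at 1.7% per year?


Formula: FV = PMT * ((1+r)^n - 1) / r
Growth factor: (1 + 0.017)^9 = 1.163827
Numerator: 1.163827 - 1 = 0.163827
FV = $1,950.00 * 0.163827 / 0.017 = $18,791.97

$18,791.97


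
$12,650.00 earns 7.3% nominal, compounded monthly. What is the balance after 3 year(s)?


Formula: FV = P * (1 + r/m)^(m*t)
Period rate: r/m = 0.073 / 12 = 0.006083
Total periods: m*t = 12 * 3 = 36
Growth factor: (1 + 0.006083)^36 = 1.244006
FV = $12,650.00 * 1.244006 = $15,736.67

$15,736.67


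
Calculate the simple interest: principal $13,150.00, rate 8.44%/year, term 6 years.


Formula: I = P * r * t
Substituting: I = $13,150.00 * 0.0844 * 6
Step: I = $13,150.00 * 0.5064
I = $6,659.16

$6,659.16


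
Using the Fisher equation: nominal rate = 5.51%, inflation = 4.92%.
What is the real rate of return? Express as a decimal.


Formula: (1 + r_real) = (1 + r_nom) / (1 + inflation)
Substituting: (1 + r_real) = 1.0551 / 1.0492
(1 + r_real) = 1.005623
r_real = 1.005623 - 1 = 0.005623

0.005623


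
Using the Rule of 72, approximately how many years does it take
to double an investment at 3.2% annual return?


Formula: Years ≈ 72 / r
Substituting: Years ≈ 72 / 3.2
Years ≈ 22.5

22.5 years


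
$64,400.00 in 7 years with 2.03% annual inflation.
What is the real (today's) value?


Formula: Real value = nominal / (1 + inflation)^years
Price level: (1 + 0.0203)^7 = 1.151053
Real value = $64,400.00 / 1.151053 = $55,948.79

$55,948.79


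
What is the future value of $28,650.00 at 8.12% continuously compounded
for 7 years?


Formula: FV = P * e^(r*t)
Exponent: r*t = 0.0812 * 7 = 0.5684
e^(0.5684) = 1.76544
FV = $28,650.00 * 1.76544 = $50,579.86

$50,579.86


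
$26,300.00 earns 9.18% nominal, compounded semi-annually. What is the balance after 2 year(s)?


Formula: FV = P * (1 + r/m)^(m*t)
Period rate: r/m = 0.0918 / 2 = 0.0459
Total periods: m*t = 2 * 2 = 4
Growth factor: (1 + 0.0459)^4 = 1.196632
FV = $26,300.00 * 1.196632 = $31,471.42

$31,471.42


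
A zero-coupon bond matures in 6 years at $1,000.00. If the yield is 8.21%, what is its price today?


Formula: Price = FV / (1 + r)^n
Substituting: Price = $1,000.00 / (1 + 0.0821)^6
Discount factor: (1.0821)^6 = 1.605478
Price = $1,000.00 / 1.605478 = $622.87

$622.87


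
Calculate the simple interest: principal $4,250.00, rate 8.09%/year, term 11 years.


Formula: I = P * r * t
Substituting: I = $4,250.00 * 0.0809 * 11
Step: I = $4,250.00 * 0.8899
I = $3,782.08

$3,782.08


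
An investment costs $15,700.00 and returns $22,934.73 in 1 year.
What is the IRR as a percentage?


Formula: IRR = C1/C0 - 1
Substituting: IRR = $22,934.73 / $15,700.00 - 1
Ratio: 1.460811 - 1 = 0.460811
IRR = 46.0811%

46.0811%


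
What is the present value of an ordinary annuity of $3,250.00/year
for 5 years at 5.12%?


Formula: PV = PMT * (1 - (1+r)^(-n)) / r
Discount factor: (1 + 0.0512)^(-5) = 0.779064
Bracket: 1 - 0.779064 = 0.220936
PV = $3,250.00 * 0.220936 / 0.0512 = $14,024.25

$14,024.25


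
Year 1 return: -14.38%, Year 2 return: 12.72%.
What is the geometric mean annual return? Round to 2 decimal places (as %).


Formula: Geometric mean = ((1+r1)*(1+r2))^(1/2) - 1
Product: (1 + -0.1438) * (1 + 0.1272) = 0.8562 * 1.1272 = 0.965109
Square root: 0.965109^0.5 = 0.982399
Geometric mean = 0.982399 - 1 = -0.017601
As percentage: -1.76%

-1.76%


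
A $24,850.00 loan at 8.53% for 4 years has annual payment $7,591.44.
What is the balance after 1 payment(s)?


Formula: Balance = PV*(1+r)^k - PMT*((1+r)^k - 1)/r
Growth: (1 + 0.0853)^1 = 1.0853
Accumulated factor: ((1+r)^k - 1)/r = 1.0
Balance = $24,850.00 * 1.0853 - $7,591.44 * 1.0
Balance = $19,378.27

$19,378.27


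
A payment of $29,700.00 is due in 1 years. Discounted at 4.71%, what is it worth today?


Formula: PV = FV / (1 + r)^n
Substituting: PV = $29,700.00 / (1 + 0.0471)^1
Discount factor: (1.0471)^1 = 1.0471
PV = $29,700.00 / 1.0471 = $28,364.05

$28,364.05


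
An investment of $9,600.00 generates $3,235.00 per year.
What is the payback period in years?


Formula: Payback = investment / annual cash flow
Substituting: Payback = $9,600.00 / $3,235.00
Payback = 2.9675 years

2.9675 years


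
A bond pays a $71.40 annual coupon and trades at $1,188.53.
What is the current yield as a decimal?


Formula: Current yield = annual coupon / price
Substituting: CY = $71.40 / $1,188.53
CY = 0.060074

0.060074


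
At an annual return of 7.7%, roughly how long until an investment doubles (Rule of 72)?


Formula: Years ≈ 72 / r
Substituting: Years ≈ 72 / 7.7
Years ≈ 9.4

9.4 years


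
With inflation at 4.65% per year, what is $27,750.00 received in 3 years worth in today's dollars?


Formula: Real value = nominal / (1 + inflation)^years
Price level: (1 + 0.0465)^3 = 1.146087
Real value = $27,750.00 / 1.146087 = $24,212.82

$24,212.82


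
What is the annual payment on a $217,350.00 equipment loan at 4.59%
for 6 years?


Formula: PMT = PV * r / (1 - (1+r)^(-n))
Denominator: 1 - (1 + 0.0459)^(-6) = 0.23606
Numerator: $217,350.00 * 0.0459 = 9976.365
PMT = 9976.365 / 0.23606 = $42,261.92

$42,261.92


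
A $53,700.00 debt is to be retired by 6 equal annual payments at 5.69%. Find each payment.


Formula: PMT = PV * r / (1 - (1+r)^(-n))
Denominator: 1 - (1 + 0.0569)^(-6) = 0.282542
Numerator: $53,700.00 * 0.0569 = 3055.53
PMT = 3055.53 / 0.282542 = $10,814.44

$10,814.44


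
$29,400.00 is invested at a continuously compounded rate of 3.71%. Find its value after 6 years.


Formula: FV = P * e^(r*t)
Exponent: r*t = 0.0371 * 6 = 0.2226
e^(0.2226) = 1.249321
FV = $29,400.00 * 1.249321 = $36,730.03

$36,730.03


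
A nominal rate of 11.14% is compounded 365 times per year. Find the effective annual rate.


Formula: EAR = (1 + r/m)^m - 1
Period rate: r/m = 0.1114 / 365 = 0.000305
Compounding: (1 + 0.000305)^365 = 1.117823
EAR = 1.117823 - 1 = 0.117823

0.117823


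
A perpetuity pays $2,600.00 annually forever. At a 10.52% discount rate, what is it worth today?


Formula: PV = C / r
Substituting: PV = $2,600.00 / 0.1052
PV = $24,714.83

$24,714.83


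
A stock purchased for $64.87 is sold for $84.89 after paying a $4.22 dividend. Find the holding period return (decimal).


Formula: HPR = (P1 - P0 + D) / P0
Gain: $84.89 - $64.87 + $4.22 = $24.24
HPR = $24.24 / $64.87 = 0.3737

0.3737


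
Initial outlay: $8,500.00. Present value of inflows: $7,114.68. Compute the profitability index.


Formula: PI = PV(cash flows) / initial investment
Substituting: PI = $7,114.68 / $8,500.00
PI = 0.837

0.837


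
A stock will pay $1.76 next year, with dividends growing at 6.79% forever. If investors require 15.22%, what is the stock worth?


Formula: P = D1 / (r - g)
Spread: r - g = 0.1522 - 0.0679 = 0.0843
Substituting: P = $1.76 / 0.0843
P = $20.88

$20.88


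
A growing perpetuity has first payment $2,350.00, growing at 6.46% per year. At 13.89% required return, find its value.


Formula: PV = C / (r - g)
Spread: r - g = 0.1389 - 0.0646 = 0.0743
Substituting: PV = $2,350.00 / 0.0743
PV = $31,628.53

$31,628.53


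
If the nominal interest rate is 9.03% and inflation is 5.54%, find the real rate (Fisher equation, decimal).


Formula: (1 + r_real) = (1 + r_nom) / (1 + inflation)
Substituting: (1 + r_real) = 1.0903 / 1.0554
(1 + r_real) = 1.033068
r_real = 1.033068 - 1 = 0.033068

0.033068


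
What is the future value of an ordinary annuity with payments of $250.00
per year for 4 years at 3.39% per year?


Formula: FV = PMT * ((1+r)^n - 1) / r
Growth factor: (1 + 0.0339)^4 = 1.142652
Numerator: 1.142652 - 1 = 0.142652
FV = $250.00 * 0.142652 / 0.0339 = $1,052.01

$1,052.01


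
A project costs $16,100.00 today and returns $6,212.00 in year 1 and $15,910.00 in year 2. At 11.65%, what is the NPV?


Formula: NPV = C0 + C1/(1+r) + C2/(1+r)^2
Discount C1: $6,212.00 / (1 + 0.1165) = $5,563.82
Discount C2: $15,910.00 / (1 + 0.1165)^2 = $12,763.00
NPV = -$16,100.00 + $5,563.82 + $12,763.00 = $2,226.81

$2,226.81


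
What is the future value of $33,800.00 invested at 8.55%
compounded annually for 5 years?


Formula: FV = P * (1 + r)^n
Substituting: FV = $33,800.00 * (1 + 0.0855)^5
Growth factor: (1.0855)^5 = 1.507125
FV = $33,800.00 * 1.507125 = $50,940.81

$50,940.81


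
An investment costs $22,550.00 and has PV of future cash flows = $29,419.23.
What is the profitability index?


Formula: PI = PV(cash flows) / initial investment
Substituting: PI = $29,419.23 / $22,550.00
PI = 1.3046

1.3046


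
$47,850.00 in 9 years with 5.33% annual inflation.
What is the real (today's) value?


Formula: Real value = nominal / (1 + inflation)^years
Price level: (1 + 0.0533)^9 = 1.595764
Real value = $47,850.00 / 1.595764 = $29,985.63

$29,985.63


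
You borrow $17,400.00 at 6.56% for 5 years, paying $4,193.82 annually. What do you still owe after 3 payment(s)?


Formula: Balance = PV*(1+r)^k - PMT*((1+r)^k - 1)/r
Growth: (1 + 0.0656)^3 = 1.209992
Accumulated factor: ((1+r)^k - 1)/r = 3.201103
Balance = $17,400.00 * 1.209992 - $4,193.82 * 3.201103
Balance = $7,629.02

$7,629.02


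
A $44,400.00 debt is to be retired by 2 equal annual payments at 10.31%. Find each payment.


Formula: PMT = PV * r / (1 - (1+r)^(-n))
Denominator: 1 - (1 + 0.1031)^(-2) = 0.178192
Numerator: $44,400.00 * 0.1031 = 4577.64
PMT = 4577.64 / 0.178192 = $25,689.33

$25,689.33


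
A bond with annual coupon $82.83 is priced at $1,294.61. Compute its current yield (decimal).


Formula: Current yield = annual coupon / price
Substituting: CY = $82.83 / $1,294.61
CY = 0.063981

0.063981


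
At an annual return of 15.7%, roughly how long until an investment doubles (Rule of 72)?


Formula: Years ≈ 72 / r
Substituting: Years ≈ 72 / 15.7
Years ≈ 4.6

4.6 years


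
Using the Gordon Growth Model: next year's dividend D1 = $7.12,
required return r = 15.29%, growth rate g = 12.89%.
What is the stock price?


Formula: P = D1 / (r - g)
Spread: r - g = 0.1529 - 0.1289 = 0.024
Substituting: P = $7.12 / 0.024
P = $296.67

$296.67


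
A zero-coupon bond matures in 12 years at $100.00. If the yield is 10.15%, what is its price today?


Formula: Price = FV / (1 + r)^n
Substituting: Price = $100.00 / (1 + 0.1015)^12
Discount factor: (1.1015)^12 = 3.190171
Price = $100.00 / 3.190171 = $31.35

$31.35


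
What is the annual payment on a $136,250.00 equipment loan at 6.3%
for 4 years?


Formula: PMT = PV * r / (1 - (1+r)^(-n))
Denominator: 1 - (1 + 0.063)^(-4) = 0.21681
Numerator: $136,250.00 * 0.063 = 8583.75
PMT = 8583.75 / 0.21681 = $39,591.05

$39,591.05


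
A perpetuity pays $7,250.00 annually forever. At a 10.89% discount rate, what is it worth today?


Formula: PV = C / r
Substituting: PV = $7,250.00 / 0.1089
PV = $66,574.84

$66,574.84


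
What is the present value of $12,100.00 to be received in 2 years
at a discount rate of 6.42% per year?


Formula: PV = FV / (1 + r)^n
Substituting: PV = $12,100.00 / (1 + 0.0642)^2
Discount factor: (1.0642)^2 = 1.132522
PV = $12,100.00 / 1.132522 = $10,684.12

$10,684.12


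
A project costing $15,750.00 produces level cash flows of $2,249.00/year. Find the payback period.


Formula: Payback = investment / annual cash flow
Substituting: Payback = $15,750.00 / $2,249.00
Payback = 7.0031 years

7.0031 years


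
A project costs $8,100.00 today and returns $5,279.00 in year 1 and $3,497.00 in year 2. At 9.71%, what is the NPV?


Formula: NPV = C0 + C1/(1+r) + C2/(1+r)^2
Discount C1: $5,279.00 / (1 + 0.0971) = $4,811.78
Discount C2: $3,497.00 / (1 + 0.0971)^2 = $2,905.38
NPV = -$8,100.00 + $4,811.78 + $2,905.38 = -$382.84

-$382.84


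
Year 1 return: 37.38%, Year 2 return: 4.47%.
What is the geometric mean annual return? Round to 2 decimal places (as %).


Formula: Geometric mean = ((1+r1)*(1+r2))^(1/2) - 1
Product: (1 + 0.3738) * (1 + 0.0447) = 1.3738 * 1.0447 = 1.435209
Square root: 1.435209^0.5 = 1.198002
Geometric mean = 1.198002 - 1 = 0.198002
As percentage: 19.80%

19.80%


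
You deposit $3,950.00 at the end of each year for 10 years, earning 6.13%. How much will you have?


Formula: FV = PMT * ((1+r)^n - 1) / r
Growth factor: (1 + 0.0613)^10 = 1.812933
Numerator: 1.812933 - 1 = 0.812933
FV = $3,950.00 * 0.812933 / 0.0613 = $52,383.09

$52,383.09


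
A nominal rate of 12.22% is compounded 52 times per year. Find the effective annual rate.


Formula: EAR = (1 + r/m)^m - 1
Period rate: r/m = 0.1222 / 52 = 0.00235
Compounding: (1 + 0.00235)^52 = 1.129818
EAR = 1.129818 - 1 = 0.129818

0.129818


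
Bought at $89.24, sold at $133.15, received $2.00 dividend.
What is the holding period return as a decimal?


Formula: HPR = (P1 - P0 + D) / P0
Gain: $133.15 - $89.24 + $2.00 = $45.91
HPR = $45.91 / $89.24 = 0.5145

0.5145


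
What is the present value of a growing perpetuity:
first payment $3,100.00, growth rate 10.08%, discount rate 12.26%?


Formula: PV = C / (r - g)
Spread: r - g = 0.1226 - 0.1008 = 0.0218
Substituting: PV = $3,100.00 / 0.0218
PV = $142,201.83

$142,201.83


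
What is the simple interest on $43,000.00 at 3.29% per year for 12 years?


Formula: I = P * r * t
Substituting: I = $43,000.00 * 0.0329 * 12
Step: I = $43,000.00 * 0.3948
I = $16,976.40

$16,976.40


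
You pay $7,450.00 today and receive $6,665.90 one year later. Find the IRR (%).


Formula: IRR = C1/C0 - 1
Substituting: IRR = $6,665.90 / $7,450.00 - 1
Ratio: 0.894752 - 1 = -0.105248
IRR = -10.5248%

-10.5248%


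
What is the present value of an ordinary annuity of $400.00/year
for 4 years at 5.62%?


Formula: PV = PMT * (1 - (1+r)^(-n)) / r
Discount factor: (1 + 0.0562)^(-4) = 0.803555
Bracket: 1 - 0.803555 = 0.196445
PV = $400.00 * 0.196445 / 0.0562 = $1,398.19

$1,398.19


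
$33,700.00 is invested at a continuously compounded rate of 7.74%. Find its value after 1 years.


Formula: FV = P * e^(r*t)
Exponent: r*t = 0.0774 * 1 = 0.0774
e^(0.0774) = 1.080474
FV = $33,700.00 * 1.080474 = $36,411.98

$36,411.98


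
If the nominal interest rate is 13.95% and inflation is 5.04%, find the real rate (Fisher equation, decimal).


Formula: (1 + r_real) = (1 + r_nom) / (1 + inflation)
Substituting: (1 + r_real) = 1.1395 / 1.0504
(1 + r_real) = 1.084825
r_real = 1.084825 - 1 = 0.084825

0.084825


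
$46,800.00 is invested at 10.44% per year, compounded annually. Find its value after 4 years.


Formula: FV = P * (1 + r)^n
Substituting: FV = $46,800.00 * (1 + 0.1044)^4
Growth factor: (1.1044)^4 = 1.487667
FV = $46,800.00 * 1.487667 = $69,622.79

$69,622.79


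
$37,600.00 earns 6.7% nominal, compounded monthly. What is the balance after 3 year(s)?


Formula: FV = P * (1 + r/m)^(m*t)
Period rate: r/m = 0.067 / 12 = 0.005583
Total periods: m*t = 12 * 3 = 36
Growth factor: (1 + 0.005583)^36 = 1.221941
FV = $37,600.00 * 1.221941 = $45,945.00

$45,945.00


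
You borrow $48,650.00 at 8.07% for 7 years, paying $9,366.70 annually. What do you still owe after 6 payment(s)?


Formula: Balance = PV*(1+r)^k - PMT*((1+r)^k - 1)/r
Growth: (1 + 0.0807)^6 = 1.593056
Accumulated factor: ((1+r)^k - 1)/r = 7.348891
Balance = $48,650.00 * 1.593056 - $9,366.70 * 7.348891
Balance = $8,667.29

$8,667.29
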